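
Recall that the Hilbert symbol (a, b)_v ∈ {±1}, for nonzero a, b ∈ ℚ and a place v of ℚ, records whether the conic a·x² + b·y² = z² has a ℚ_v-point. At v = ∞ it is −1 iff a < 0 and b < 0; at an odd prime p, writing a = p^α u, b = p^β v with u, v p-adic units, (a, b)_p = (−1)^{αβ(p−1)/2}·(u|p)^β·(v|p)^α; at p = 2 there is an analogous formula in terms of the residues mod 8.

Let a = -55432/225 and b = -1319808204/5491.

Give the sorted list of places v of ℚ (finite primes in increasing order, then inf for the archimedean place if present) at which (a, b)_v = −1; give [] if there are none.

(a, b) ≡ (-82, -4121689) mod (ℚ^×)²; places V = {2, 3, 5, 11, 13, 17, 19, 37, 41, ∞}.
(a,b)_5: α=-2, u≡2; β=0, v≡1 (mod 5); (2|5)=-1, (1|5)=+1; sign (−1)^0·-1^0·+1^-2 = +1.
(a,b)_41: α=1, u≡39; β=1, v≡38 (mod 41); (39|41)=+1, (38|41)=-1; sign (−1)^0·+1^1·-1^1 = -1.
(a,b)_19: α=0, u≡3; β=-1, v≡11 (mod 19); (3|19)=-1, (11|19)=+1; sign (−1)^0·-1^-1·+1^0 = -1.
(a,b)_37: α=0, u≡35; β=1, v≡9 (mod 37); (35|37)=-1, (9|37)=+1; sign (−1)^0·-1^1·+1^0 = -1.
(a,b)_11: α=0, u≡6; β=1, v≡1 (mod 11); (6|11)=-1, (1|11)=+1; sign (−1)^0·-1^1·+1^0 = -1.
(a,b)_17: α=0, u≡14; β=-2, v≡11 (mod 17); (14|17)=-1, (11|17)=-1; sign (−1)^0·-1^-2·-1^0 = +1.
(a,b)_13: α=2, u≡9; β=3, v≡10 (mod 13); (9|13)=+1, (10|13)=+1; sign (−1)^0·+1^3·+1^2 = +1.
(a,b)_2: α=3, β=2; u≡7, v≡7 (mod 8); ε(u)ε(v)=1·1, αω(v)=3·0, βω(u)=2·0; sum ≡ 1  ⇒  -1.
(a,b)_∞: sgn(-82)=−, sgn(-4121689)=−, so -1.
(a,b)_3: α=-2, u≡2; β=2, v≡2 (mod 3); (2|3)=-1, (2|3)=-1; sign (−1)^0·-1^2·-1^-2 = +1.
|Ram(-82, -4121689)| = 6, even; anisotropic at {2, 11, 19, 37, 41, ∞}.

[2, 11, 19, 37, 41, inf]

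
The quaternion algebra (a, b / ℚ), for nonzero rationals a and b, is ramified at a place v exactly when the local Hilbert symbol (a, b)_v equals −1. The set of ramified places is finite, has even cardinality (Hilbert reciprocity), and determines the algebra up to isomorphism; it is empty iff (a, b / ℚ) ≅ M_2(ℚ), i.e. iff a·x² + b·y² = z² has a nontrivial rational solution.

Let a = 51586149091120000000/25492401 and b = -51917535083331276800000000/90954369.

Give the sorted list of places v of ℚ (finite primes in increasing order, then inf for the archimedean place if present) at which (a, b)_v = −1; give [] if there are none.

Mod squares: a ≡ 182267755, b ≡ -6293. Check v ∈ {∞, 2, 3, 5, 7, 11, 17, 19, 23, 29, 31, 41, 43}.
v=2: v_2(a)=10, v_2(b)=18; units ≡ 3, 3 (mod 8); ε·ε+αω+βω = 1·1+10·1+18·1 ≡ 1  ⇒  (a,b)_2 = -1.
v=7: a=7^2·(≡3), b=7^3·(≡4) mod 7; (3|7)=-1, (4|7)=+1; (−1)^{2·3·3}·(-1)^3·(+1)^2 = -1.
v=3: a=3^-6·(≡1), b=3^-2·(≡1) mod 3; (1|3)=+1, (1|3)=+1; (−1)^{-6·-2·1}·(+1)^-2·(+1)^-6 = +1.
v=17: a=17^-2·(≡6), b=17^-4·(≡7) mod 17; (6|17)=-1, (7|17)=-1; (−1)^{-2·-4·8}·(-1)^-4·(-1)^-2 = +1.
v=5: a=5^7·(≡1), b=5^8·(≡3) mod 5; (1|5)=+1, (3|5)=-1; (−1)^{7·8·2}·(+1)^8·(-1)^7 = -1.
v=∞: 182267755 > 0 and -6293 < 0  ⇒  (a,b)_∞ = +1.
v=43: a=43^1·(≡38), b=43^2·(≡27) mod 43; (38|43)=+1, (27|43)=-1; (−1)^{1·2·21}·(+1)^2·(-1)^1 = -1.
v=23: a=23^1·(≡16), b=23^2·(≡4) mod 23; (16|23)=+1, (4|23)=+1; (−1)^{1·2·11}·(+1)^2·(+1)^1 = +1.
v=11: a=11^-2·(≡8), b=11^-2·(≡8) mod 11; (8|11)=-1, (8|11)=-1; (−1)^{-2·-2·5}·(-1)^-2·(-1)^-2 = +1.
v=41: a=41^1·(≡27), b=41^2·(≡4) mod 41; (27|41)=-1, (4|41)=+1; (−1)^{1·2·20}·(-1)^2·(+1)^1 = +1.
v=19: a=19^2·(≡8), b=19^0·(≡12) mod 19; (8|19)=-1, (12|19)=-1; (−1)^{2·0·9}·(-1)^0·(-1)^2 = +1.
v=31: a=31^1·(≡23), b=31^1·(≡2) mod 31; (23|31)=-1, (2|31)=+1; (−1)^{1·1·15}·(-1)^1·(+1)^1 = +1.
v=29: a=29^1·(≡14), b=29^1·(≡14) mod 29; (14|29)=-1, (14|29)=-1; (−1)^{1·1·14}·(-1)^1·(-1)^1 = +1.
Ram(182267755, -6293) = {2, 5, 7, 43}; no ℚ_2-point on the conic.

[2, 5, 7, 43]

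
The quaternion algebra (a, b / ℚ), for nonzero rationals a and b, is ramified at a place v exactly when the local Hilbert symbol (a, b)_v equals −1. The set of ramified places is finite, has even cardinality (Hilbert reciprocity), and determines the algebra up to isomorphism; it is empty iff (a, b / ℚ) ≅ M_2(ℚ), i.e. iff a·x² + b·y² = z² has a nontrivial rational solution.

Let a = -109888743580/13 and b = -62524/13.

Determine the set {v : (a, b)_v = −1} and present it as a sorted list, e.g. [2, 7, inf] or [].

(a, b) ≡ (-8666515, -4147) mod (ℚ^×)²; places V = {2, 5, 7, 11, 13, 17, 23, 29, 31, ∞}.
(a,b)_23: α=1, u≡9; β=0, v≡1 (mod 23); (9|23)=+1, (1|23)=+1; sign (−1)^0·+1^0·+1^1 = +1.
(a,b)_11: α=1, u≡8; β=1, v≡7 (mod 11); (8|11)=-1, (7|11)=-1; sign (−1)^1·-1^1·-1^1 = -1.
(a,b)_∞: sgn(-8666515)=−, sgn(-4147)=−, so -1.
(a,b)_31: α=1, u≡11; β=0, v≡5 (mod 31); (11|31)=-1, (5|31)=+1; sign (−1)^0·-1^0·+1^1 = +1.
(a,b)_2: α=2, β=2; u≡5, v≡5 (mod 8); ε(u)ε(v)=0·0, αω(v)=2·1, βω(u)=2·1; sum ≡ 0  ⇒  +1.
(a,b)_7: α=2, u≡5; β=2, v≡2 (mod 7); (5|7)=-1, (2|7)=+1; sign (−1)^0·-1^2·+1^2 = +1.
(a,b)_29: α=2, u≡15; β=1, v≡26 (mod 29); (15|29)=-1, (26|29)=-1; sign (−1)^0·-1^1·-1^2 = -1.
(a,b)_5: α=1, u≡3; β=0, v≡2 (mod 5); (3|5)=-1, (2|5)=-1; sign (−1)^0·-1^0·-1^1 = -1.
(a,b)_17: α=1, u≡13; β=0, v≡8 (mod 17); (13|17)=+1, (8|17)=+1; sign (−1)^0·+1^0·+1^1 = +1.
(a,b)_13: α=-1, u≡8; β=-1, v≡6 (mod 13); (8|13)=-1, (6|13)=-1; sign (−1)^0·-1^-1·-1^-1 = +1.
(-8666515, -4147 / ℚ) ramifies at {5, 11, 29, ∞}: a division algebra.

[5, 11, 29, inf]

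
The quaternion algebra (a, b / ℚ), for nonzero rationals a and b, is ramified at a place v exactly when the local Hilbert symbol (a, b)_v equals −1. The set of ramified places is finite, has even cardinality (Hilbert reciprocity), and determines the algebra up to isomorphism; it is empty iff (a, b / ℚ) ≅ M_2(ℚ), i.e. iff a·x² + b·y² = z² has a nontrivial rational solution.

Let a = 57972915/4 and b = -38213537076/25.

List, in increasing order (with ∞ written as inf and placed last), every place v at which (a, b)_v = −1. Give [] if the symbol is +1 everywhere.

[2, 3, 7, 11]

(a, b) ≡ (35, -429) mod (ℚ^×)²; places V = {2, 3, 5, 7, 11, 13, ∞}.
(a,b)_3: α=4, u≡2; β=3, v≡1 (mod 3); (2|3)=-1, (1|3)=+1; sign (−1)^0·-1^3·+1^4 = -1.
(a,b)_11: α=2, u≡8; β=5, v≡9 (mod 11); (8|11)=-1, (9|11)=+1; sign (−1)^0·-1^5·+1^2 = -1.
(a,b)_5: α=1, u≡2; β=-2, v≡4 (mod 5); (2|5)=-1, (4|5)=+1; sign (−1)^0·-1^-2·+1^1 = +1.
(a,b)_2: α=-2, β=2; u≡3, v≡3 (mod 8); ε(u)ε(v)=1·1, αω(v)=-2·1, βω(u)=2·1; sum ≡ 1  ⇒  -1.
(a,b)_13: α=2, u≡1; β=3, v≡2 (mod 13); (1|13)=+1, (2|13)=-1; sign (−1)^0·+1^3·-1^2 = +1.
(a,b)_∞: sgn(35)=+, sgn(-429)=−, so +1.
(a,b)_7: α=1, u≡3; β=0, v≡5 (mod 7); (3|7)=-1, (5|7)=-1; sign (−1)^0·-1^0·-1^1 = -1.
|Ram(35, -429)| = 4, even; anisotropic at {2, 3, 7, 11}.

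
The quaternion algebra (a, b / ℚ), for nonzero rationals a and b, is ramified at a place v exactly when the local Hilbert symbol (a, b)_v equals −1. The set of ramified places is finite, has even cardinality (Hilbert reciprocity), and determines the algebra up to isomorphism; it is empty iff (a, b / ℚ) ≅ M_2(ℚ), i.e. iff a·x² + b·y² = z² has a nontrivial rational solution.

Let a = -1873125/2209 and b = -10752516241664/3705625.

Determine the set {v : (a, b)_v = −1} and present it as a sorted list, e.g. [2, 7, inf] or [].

Mod squares: a ≡ -37, b ≡ -13889. Check v ∈ {∞, 2, 3, 5, 7, 11, 17, 19, 37, 43, 47}.
v=2: v_2(a)=0, v_2(b)=8; units ≡ 3, 7 (mod 8); ε·ε+αω+βω = 1·1+0·0+8·1 ≡ 1  ⇒  (a,b)_2 = -1.
v=3: a=3^4·(≡2), b=3^0·(≡1) mod 3; (2|3)=-1, (1|3)=+1; (−1)^{4·0·1}·(-1)^0·(+1)^4 = +1.
v=17: a=17^0·(≡14), b=17^1·(≡8) mod 17; (14|17)=-1, (8|17)=+1; (−1)^{0·1·8}·(-1)^1·(+1)^0 = -1.
v=47: a=47^-2·(≡13), b=47^2·(≡43) mod 47; (13|47)=-1, (43|47)=-1; (−1)^{-2·2·23}·(-1)^2·(-1)^-2 = +1.
v=∞: -37 < 0 and -13889 < 0  ⇒  (a,b)_∞ = -1.
v=43: a=43^0·(≡16), b=43^1·(≡35) mod 43; (16|43)=+1, (35|43)=+1; (−1)^{0·1·21}·(+1)^1·(+1)^0 = +1.
v=11: a=11^0·(≡6), b=11^-2·(≡1) mod 11; (6|11)=-1, (1|11)=+1; (−1)^{0·-2·5}·(-1)^-2·(+1)^0 = +1.
v=19: a=19^0·(≡17), b=19^1·(≡3) mod 19; (17|19)=+1, (3|19)=-1; (−1)^{0·1·9}·(+1)^1·(-1)^0 = +1.
v=5: a=5^4·(≡2), b=5^-4·(≡4) mod 5; (2|5)=-1, (4|5)=+1; (−1)^{4·-4·2}·(-1)^-4·(+1)^4 = +1.
v=37: a=37^1·(≡21), b=37^2·(≡19) mod 37; (21|37)=+1, (19|37)=-1; (−1)^{1·2·18}·(+1)^2·(-1)^1 = -1.
v=7: a=7^0·(≡3), b=7^-2·(≡5) mod 7; (3|7)=-1, (5|7)=-1; (−1)^{0·-2·3}·(-1)^-2·(-1)^0 = +1.
|Ram(-37, -13889)| = 4, even; anisotropic at {2, 17, 37, ∞}.

[2, 17, 37, inf]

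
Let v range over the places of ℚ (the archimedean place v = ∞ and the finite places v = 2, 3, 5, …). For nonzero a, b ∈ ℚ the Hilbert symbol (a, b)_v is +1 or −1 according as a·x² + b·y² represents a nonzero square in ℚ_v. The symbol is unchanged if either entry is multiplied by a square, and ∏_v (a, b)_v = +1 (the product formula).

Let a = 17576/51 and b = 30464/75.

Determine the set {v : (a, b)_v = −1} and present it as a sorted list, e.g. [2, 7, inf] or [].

[2, 7, 13, 17]

(a, b) ≡ (1326, 357) mod (ℚ^×)²; places V = {2, 3, 5, 7, 13, 17, ∞}.
(a,b)_3: α=-1, u≡1; β=-1, v≡2 (mod 3); (1|3)=+1, (2|3)=-1; sign (−1)^1·+1^-1·-1^-1 = +1.
(a,b)_∞: sgn(1326)=+, sgn(357)=+, so +1.
(a,b)_13: α=3, u≡5; β=0, v≡7 (mod 13); (5|13)=-1, (7|13)=-1; sign (−1)^0·-1^0·-1^3 = -1.
(a,b)_2: α=3, β=8; u≡7, v≡5 (mod 8); ε(u)ε(v)=1·0, αω(v)=3·1, βω(u)=8·0; sum ≡ 1  ⇒  -1.
(a,b)_5: α=0, u≡1; β=-2, v≡3 (mod 5); (1|5)=+1, (3|5)=-1; sign (−1)^0·+1^-2·-1^0 = +1.
(a,b)_17: α=-1, u≡5; β=1, v≡1 (mod 17); (5|17)=-1, (1|17)=+1; sign (−1)^0·-1^1·+1^-1 = -1.
(a,b)_7: α=0, u≡3; β=1, v≡1 (mod 7); (3|7)=-1, (1|7)=+1; sign (−1)^0·-1^1·+1^0 = -1.
(1326, 357 / ℚ) ramifies at {2, 7, 13, 17}: a division algebra.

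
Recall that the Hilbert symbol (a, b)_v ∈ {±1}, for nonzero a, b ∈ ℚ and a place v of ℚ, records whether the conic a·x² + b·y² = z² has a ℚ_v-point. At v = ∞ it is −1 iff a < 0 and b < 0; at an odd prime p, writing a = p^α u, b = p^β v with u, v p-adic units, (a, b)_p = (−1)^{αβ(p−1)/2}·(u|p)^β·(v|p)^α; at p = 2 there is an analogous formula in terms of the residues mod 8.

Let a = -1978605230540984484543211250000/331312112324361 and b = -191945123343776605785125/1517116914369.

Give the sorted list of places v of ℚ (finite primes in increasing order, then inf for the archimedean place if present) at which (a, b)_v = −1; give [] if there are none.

Mod squares: a ≡ -623645, b ≡ -5. Check v ∈ {∞, 2, 3, 5, 7, 11, 13, 17, 19, 23, 29}.
v=∞: -623645 < 0 and -5 < 0  ⇒  (a,b)_∞ = -1.
v=5: a=5^7·(≡1), b=5^3·(≡1) mod 5; (1|5)=+1, (1|5)=+1; (−1)^{7·3·2}·(+1)^3·(+1)^7 = +1.
v=13: a=13^8·(≡3), b=13^8·(≡11) mod 13; (3|13)=+1, (11|13)=-1; (−1)^{8·8·6}·(+1)^8·(-1)^8 = +1.
v=11: a=11^3·(≡10), b=11^4·(≡7) mod 11; (10|11)=-1, (7|11)=-1; (−1)^{3·4·5}·(-1)^4·(-1)^3 = -1.
v=23: a=23^3·(≡2), b=23^2·(≡1) mod 23; (2|23)=+1, (1|23)=+1; (−1)^{3·2·11}·(+1)^2·(+1)^3 = +1.
v=29: a=29^3·(≡7), b=29^2·(≡9) mod 29; (7|29)=+1, (9|29)=+1; (−1)^{3·2·14}·(+1)^2·(+1)^3 = +1.
v=19: a=19^-4·(≡16), b=19^-2·(≡13) mod 19; (16|19)=+1, (13|19)=-1; (−1)^{-4·-2·9}·(+1)^-2·(-1)^-4 = +1.
v=17: a=17^3·(≡13), b=17^2·(≡3) mod 17; (13|17)=+1, (3|17)=-1; (−1)^{3·2·8}·(+1)^2·(-1)^3 = -1.
v=7: a=7^-10·(≡6), b=7^-8·(≡1) mod 7; (6|7)=-1, (1|7)=+1; (−1)^{-10·-8·3}·(-1)^-8·(+1)^-10 = +1.
v=2: v_2(a)=4, v_2(b)=0; units ≡ 3, 3 (mod 8); ε·ε+αω+βω = 1·1+4·1+0·1 ≡ 1  ⇒  (a,b)_2 = -1.
v=3: a=3^-2·(≡1), b=3^-6·(≡1) mod 3; (1|3)=+1, (1|3)=+1; (−1)^{-2·-6·1}·(+1)^-6·(+1)^-2 = +1.
(-623645, -5 / ℚ) ramifies at {2, 11, 17, ∞}: a division algebra.

[2, 11, 17, inf]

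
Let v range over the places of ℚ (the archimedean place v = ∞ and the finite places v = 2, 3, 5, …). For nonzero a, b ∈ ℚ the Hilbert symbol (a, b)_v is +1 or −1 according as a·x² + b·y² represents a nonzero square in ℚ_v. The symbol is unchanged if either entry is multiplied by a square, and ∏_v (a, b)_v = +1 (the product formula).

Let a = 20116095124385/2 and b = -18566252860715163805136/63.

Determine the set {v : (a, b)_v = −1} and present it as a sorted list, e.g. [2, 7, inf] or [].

(a, b) ≡ (206770, -97643) mod (ℚ^×)²; places V = {2, 3, 5, 7, 13, 23, 29, 31, 37, ∞}.
(a,b)_7: α=0, u≡4; β=-1, v≡1 (mod 7); (4|7)=+1, (1|7)=+1; sign (−1)^0·+1^-1·+1^0 = +1.
(a,b)_31: α=1, u≡9; β=2, v≡4 (mod 31); (9|31)=+1, (4|31)=+1; sign (−1)^0·+1^2·+1^1 = +1.
(a,b)_3: α=0, u≡1; β=-2, v≡1 (mod 3); (1|3)=+1, (1|3)=+1; sign (−1)^0·+1^-2·+1^0 = +1.
(a,b)_37: α=2, u≡5; β=3, v≡9 (mod 37); (5|37)=-1, (9|37)=+1; sign (−1)^0·-1^3·+1^2 = -1.
(a,b)_2: α=-1, β=4; u≡1, v≡5 (mod 8); ε(u)ε(v)=0·0, αω(v)=-1·1, βω(u)=4·0; sum ≡ 1  ⇒  -1.
(a,b)_∞: sgn(206770)=+, sgn(-97643)=−, so +1.
(a,b)_5: α=1, u≡1; β=0, v≡3 (mod 5); (1|5)=+1, (3|5)=-1; sign (−1)^0·+1^0·-1^1 = -1.
(a,b)_29: α=3, u≡1; β=5, v≡21 (mod 29); (1|29)=+1, (21|29)=-1; sign (−1)^0·+1^5·-1^3 = -1.
(a,b)_13: α=2, u≡6; β=3, v≡10 (mod 13); (6|13)=-1, (10|13)=+1; sign (−1)^0·-1^3·+1^2 = -1.
(a,b)_23: α=1, u≡7; β=2, v≡14 (mod 23); (7|23)=-1, (14|23)=-1; sign (−1)^0·-1^2·-1^1 = -1.
Ram(206770, -97643) = {2, 5, 13, 23, 29, 37}; no ℚ_2-point on the conic.

[2, 5, 13, 23, 29, 37]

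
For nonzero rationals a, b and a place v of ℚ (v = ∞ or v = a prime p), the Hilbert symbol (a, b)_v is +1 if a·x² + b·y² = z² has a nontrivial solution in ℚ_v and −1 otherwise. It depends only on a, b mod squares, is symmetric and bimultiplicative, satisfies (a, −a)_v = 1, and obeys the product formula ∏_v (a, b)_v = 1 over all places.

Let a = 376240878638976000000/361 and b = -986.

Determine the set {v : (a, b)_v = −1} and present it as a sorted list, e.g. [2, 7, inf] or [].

Mod squares: a ≡ 83694, b ≡ -986. Check v ∈ {∞, 2, 3, 5, 13, 17, 19, 29, 37}.
v=∞: 83694 > 0 and -986 < 0  ⇒  (a,b)_∞ = +1.
v=29: a=29^3·(≡14), b=29^1·(≡24) mod 29; (14|29)=-1, (24|29)=+1; (−1)^{3·1·14}·(-1)^1·(+1)^3 = -1.
v=13: a=13^1·(≡3), b=13^0·(≡2) mod 13; (3|13)=+1, (2|13)=-1; (−1)^{1·0·6}·(+1)^0·(-1)^1 = -1.
v=37: a=37^1·(≡24), b=37^0·(≡13) mod 37; (24|37)=-1, (13|37)=-1; (−1)^{1·0·18}·(-1)^0·(-1)^1 = -1.
v=19: a=19^-2·(≡15), b=19^0·(≡2) mod 19; (15|19)=-1, (2|19)=-1; (−1)^{-2·0·9}·(-1)^0·(-1)^-2 = +1.
v=3: a=3^1·(≡1), b=3^0·(≡1) mod 3; (1|3)=+1, (1|3)=+1; (−1)^{1·0·1}·(+1)^0·(+1)^1 = +1.
v=17: a=17^4·(≡5), b=17^1·(≡10) mod 17; (5|17)=-1, (10|17)=-1; (−1)^{4·1·8}·(-1)^1·(-1)^4 = -1.
v=2: v_2(a)=13, v_2(b)=1; units ≡ 7, 3 (mod 8); ε·ε+αω+βω = 1·1+13·1+1·0 ≡ 0  ⇒  (a,b)_2 = +1.
v=5: a=5^6·(≡4), b=5^0·(≡4) mod 5; (4|5)=+1, (4|5)=+1; (−1)^{6·0·2}·(+1)^0·(+1)^6 = +1.
|Ram(83694, -986)| = 4, even; anisotropic at {13, 17, 29, 37}.

[13, 17, 29, 37]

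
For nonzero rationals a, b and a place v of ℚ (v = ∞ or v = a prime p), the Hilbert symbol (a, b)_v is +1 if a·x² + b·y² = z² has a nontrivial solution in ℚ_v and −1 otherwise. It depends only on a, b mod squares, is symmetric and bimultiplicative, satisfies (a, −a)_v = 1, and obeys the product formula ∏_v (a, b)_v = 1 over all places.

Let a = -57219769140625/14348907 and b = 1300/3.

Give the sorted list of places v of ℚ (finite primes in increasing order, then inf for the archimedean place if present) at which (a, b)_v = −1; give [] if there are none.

(a, b) ≡ (-3, 39) mod (ℚ^×)²; places V = {2, 3, 5, 7, 13, 19, ∞}.
(a,b)_2: α=0, β=2; u≡5, v≡7 (mod 8); ε(u)ε(v)=0·1, αω(v)=0·0, βω(u)=2·1; sum ≡ 0  ⇒  +1.
(a,b)_13: α=2, u≡1; β=1, v≡3 (mod 13); (1|13)=+1, (3|13)=+1; sign (−1)^0·+1^1·+1^2 = +1.
(a,b)_19: α=2, u≡11; β=0, v≡9 (mod 19); (11|19)=+1, (9|19)=+1; sign (−1)^0·+1^0·+1^2 = +1.
(a,b)_∞: sgn(-3)=−, sgn(39)=+, so +1.
(a,b)_3: α=-15, u≡2; β=-1, v≡1 (mod 3); (2|3)=-1, (1|3)=+1; sign (−1)^1·-1^-1·+1^-15 = +1.
(a,b)_7: α=4, u≡2; β=0, v≡4 (mod 7); (2|7)=+1, (4|7)=+1; sign (−1)^0·+1^0·+1^4 = +1.
(a,b)_5: α=8, u≡3; β=2, v≡4 (mod 5); (3|5)=-1, (4|5)=+1; sign (−1)^0·-1^2·+1^8 = +1.
Ram(a, b) = ∅: the form -3·x² + 39·y² − z² is isotropic over every ℚ_v, so by Hasse–Minkowski it is isotropic over ℚ.

[]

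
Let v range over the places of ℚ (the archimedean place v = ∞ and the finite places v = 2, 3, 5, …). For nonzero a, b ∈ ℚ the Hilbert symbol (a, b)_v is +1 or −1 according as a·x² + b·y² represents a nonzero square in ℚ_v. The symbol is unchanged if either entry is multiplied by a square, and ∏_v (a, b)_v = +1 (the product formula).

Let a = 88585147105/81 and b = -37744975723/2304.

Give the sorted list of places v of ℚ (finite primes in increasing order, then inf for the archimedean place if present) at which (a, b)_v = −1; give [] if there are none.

Mod squares: a ≡ 69745, b ≡ -320827. Check v ∈ {∞, 2, 3, 5, 7, 13, 23, 29, 37}.
v=37: a=37^1·(≡2), b=37^1·(≡18) mod 37; (2|37)=-1, (18|37)=-1; (−1)^{1·1·18}·(-1)^1·(-1)^1 = +1.
v=29: a=29^1·(≡15), b=29^1·(≡11) mod 29; (15|29)=-1, (11|29)=-1; (−1)^{1·1·14}·(-1)^1·(-1)^1 = +1.
v=13: a=13^1·(≡9), b=13^1·(≡6) mod 13; (9|13)=+1, (6|13)=-1; (−1)^{1·1·6}·(+1)^1·(-1)^1 = -1.
v=5: a=5^1·(≡1), b=5^0·(≡3) mod 5; (1|5)=+1, (3|5)=-1; (−1)^{1·0·2}·(+1)^0·(-1)^1 = -1.
v=23: a=23^2·(≡1), b=23^1·(≡12) mod 23; (1|23)=+1, (12|23)=+1; (−1)^{2·1·11}·(+1)^1·(+1)^2 = +1.
v=2: v_2(a)=0, v_2(b)=-8; units ≡ 1, 5 (mod 8); ε·ε+αω+βω = 0·0+0·1+-8·0 ≡ 0  ⇒  (a,b)_2 = +1.
v=7: a=7^4·(≡4), b=7^6·(≡4) mod 7; (4|7)=+1, (4|7)=+1; (−1)^{4·6·3}·(+1)^6·(+1)^4 = +1.
v=3: a=3^-4·(≡1), b=3^-2·(≡2) mod 3; (1|3)=+1, (2|3)=-1; (−1)^{-4·-2·1}·(+1)^-2·(-1)^-4 = +1.
v=∞: 69745 > 0 and -320827 < 0  ⇒  (a,b)_∞ = +1.
|Ram(69745, -320827)| = 2, even; anisotropic at {5, 13}.

[5, 13]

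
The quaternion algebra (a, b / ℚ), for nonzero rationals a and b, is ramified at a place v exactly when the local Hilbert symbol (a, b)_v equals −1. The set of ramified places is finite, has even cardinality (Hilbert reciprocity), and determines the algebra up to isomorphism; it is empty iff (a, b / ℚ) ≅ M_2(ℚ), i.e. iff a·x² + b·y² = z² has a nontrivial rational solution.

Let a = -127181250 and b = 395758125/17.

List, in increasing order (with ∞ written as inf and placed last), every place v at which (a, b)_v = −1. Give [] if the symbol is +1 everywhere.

[2, 7, 17, 19]

(a, b) ≡ (-22610, 2261) mod (ℚ^×)²; places V = {2, 3, 5, 7, 17, 19, 23, ∞}.
(a,b)_∞: sgn(-22610)=−, sgn(2261)=+, so +1.
(a,b)_7: α=1, u≡2; β=1, v≡1 (mod 7); (2|7)=+1, (1|7)=+1; sign (−1)^1·+1^1·+1^1 = -1.
(a,b)_17: α=1, u≡8; β=-1, v≡12 (mod 17); (8|17)=+1, (12|17)=-1; sign (−1)^0·+1^-1·-1^1 = -1.
(a,b)_5: α=5, u≡2; β=4, v≡4 (mod 5); (2|5)=-1, (4|5)=+1; sign (−1)^0·-1^4·+1^5 = +1.
(a,b)_3: α=2, u≡1; β=2, v≡2 (mod 3); (1|3)=+1, (2|3)=-1; sign (−1)^0·+1^2·-1^2 = +1.
(a,b)_23: α=0, u≡10; β=2, v≡7 (mod 23); (10|23)=-1, (7|23)=-1; sign (−1)^0·-1^2·-1^0 = +1.
(a,b)_19: α=1, u≡7; β=1, v≡1 (mod 19); (7|19)=+1, (1|19)=+1; sign (−1)^1·+1^1·+1^1 = -1.
(a,b)_2: α=1, β=0; u≡7, v≡5 (mod 8); ε(u)ε(v)=1·0, αω(v)=1·1, βω(u)=0·0; sum ≡ 1  ⇒  -1.
|Ram(-22610, 2261)| = 4, even; anisotropic at {2, 7, 17, 19}.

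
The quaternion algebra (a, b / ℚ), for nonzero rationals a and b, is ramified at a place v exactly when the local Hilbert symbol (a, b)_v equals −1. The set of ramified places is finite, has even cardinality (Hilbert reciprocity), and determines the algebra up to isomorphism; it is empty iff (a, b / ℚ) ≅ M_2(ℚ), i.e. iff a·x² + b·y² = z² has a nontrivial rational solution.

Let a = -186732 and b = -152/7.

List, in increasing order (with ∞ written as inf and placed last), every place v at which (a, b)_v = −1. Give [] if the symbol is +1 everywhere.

Mod squares: a ≡ -5187, b ≡ -266. Check v ∈ {∞, 2, 3, 7, 13, 19}.
v=7: a=7^1·(≡1), b=7^-1·(≡2) mod 7; (1|7)=+1, (2|7)=+1; (−1)^{1·-1·3}·(+1)^-1·(+1)^1 = -1.
v=13: a=13^1·(≡1), b=13^0·(≡8) mod 13; (1|13)=+1, (8|13)=-1; (−1)^{1·0·6}·(+1)^0·(-1)^1 = -1.
v=19: a=19^1·(≡14), b=19^1·(≡7) mod 19; (14|19)=-1, (7|19)=+1; (−1)^{1·1·9}·(-1)^1·(+1)^1 = +1.
v=∞: -5187 < 0 and -266 < 0  ⇒  (a,b)_∞ = -1.
v=2: v_2(a)=2, v_2(b)=3; units ≡ 5, 3 (mod 8); ε·ε+αω+βω = 0·1+2·1+3·1 ≡ 1  ⇒  (a,b)_2 = -1.
v=3: a=3^3·(≡2), b=3^0·(≡1) mod 3; (2|3)=-1, (1|3)=+1; (−1)^{3·0·1}·(-1)^0·(+1)^3 = +1.
Ram(-5187, -266) = {2, 7, 13, ∞}; no ℚ_2-point on the conic.

[2, 7, 13, inf]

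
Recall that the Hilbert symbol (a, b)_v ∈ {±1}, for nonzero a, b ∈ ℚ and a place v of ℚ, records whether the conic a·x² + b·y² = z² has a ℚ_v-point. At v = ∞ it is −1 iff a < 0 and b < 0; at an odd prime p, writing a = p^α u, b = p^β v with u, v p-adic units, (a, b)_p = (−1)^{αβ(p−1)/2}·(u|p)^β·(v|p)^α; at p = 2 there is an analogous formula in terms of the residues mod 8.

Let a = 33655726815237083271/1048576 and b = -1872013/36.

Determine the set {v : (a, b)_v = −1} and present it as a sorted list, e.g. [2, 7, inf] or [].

[2, 3, 19, 53]

(a, b) ≡ (33231, -11077) mod (ℚ^×)²; places V = {2, 3, 11, 13, 17, 19, 53, ∞}.
(a,b)_2: α=-20, β=-2; u≡7, v≡3 (mod 8); ε(u)ε(v)=1·1, αω(v)=-20·1, βω(u)=-2·0; sum ≡ 1  ⇒  -1.
(a,b)_13: α=4, u≡1; β=2, v≡9 (mod 13); (1|13)=+1, (9|13)=+1; sign (−1)^0·+1^2·+1^4 = +1.
(a,b)_17: α=2, u≡9; β=0, v≡5 (mod 17); (9|17)=+1, (5|17)=-1; sign (−1)^0·+1^0·-1^2 = +1.
(a,b)_11: α=3, u≡7; β=1, v≡3 (mod 11); (7|11)=-1, (3|11)=+1; sign (−1)^1·-1^1·+1^3 = +1.
(a,b)_53: α=3, u≡9; β=1, v≡45 (mod 53); (9|53)=+1, (45|53)=-1; sign (−1)^0·+1^1·-1^3 = -1.
(a,b)_3: α=1, u≡1; β=-2, v≡2 (mod 3); (1|3)=+1, (2|3)=-1; sign (−1)^0·+1^-2·-1^1 = -1.
(a,b)_∞: sgn(33231)=+, sgn(-11077)=−, so +1.
(a,b)_19: α=3, u≡11; β=1, v≡6 (mod 19); (11|19)=+1, (6|19)=+1; sign (−1)^1·+1^1·+1^3 = -1.
(33231, -11077 / ℚ) ramifies at {2, 3, 19, 53}: a division algebra.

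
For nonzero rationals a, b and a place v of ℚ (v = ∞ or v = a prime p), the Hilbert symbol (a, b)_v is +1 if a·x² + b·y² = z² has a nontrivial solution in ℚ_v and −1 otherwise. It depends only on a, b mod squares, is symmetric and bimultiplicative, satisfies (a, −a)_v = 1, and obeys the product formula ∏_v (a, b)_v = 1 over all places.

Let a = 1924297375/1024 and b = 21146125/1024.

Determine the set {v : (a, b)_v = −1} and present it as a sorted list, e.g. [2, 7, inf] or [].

[7, 11]

Mod squares: a ≡ 55, b ≡ 5005. Check v ∈ {∞, 2, 5, 7, 11, 13}.
v=7: a=7^2·(≡5), b=7^1·(≡2) mod 7; (5|7)=-1, (2|7)=+1; (−1)^{2·1·3}·(-1)^1·(+1)^2 = -1.
v=∞: 55 > 0 and 5005 > 0  ⇒  (a,b)_∞ = +1.
v=11: a=11^1·(≡1), b=11^1·(≡4) mod 11; (1|11)=+1, (4|11)=+1; (−1)^{1·1·5}·(+1)^1·(+1)^1 = -1.
v=2: v_2(a)=-10, v_2(b)=-10; units ≡ 7, 5 (mod 8); ε·ε+αω+βω = 1·0+-10·1+-10·0 ≡ 0  ⇒  (a,b)_2 = +1.
v=13: a=13^4·(≡10), b=13^3·(≡7) mod 13; (10|13)=+1, (7|13)=-1; (−1)^{4·3·6}·(+1)^3·(-1)^4 = +1.
v=5: a=5^3·(≡1), b=5^3·(≡1) mod 5; (1|5)=+1, (1|5)=+1; (−1)^{3·3·2}·(+1)^3·(+1)^3 = +1.
|Ram(55, 5005)| = 2, even; anisotropic at {7, 11}.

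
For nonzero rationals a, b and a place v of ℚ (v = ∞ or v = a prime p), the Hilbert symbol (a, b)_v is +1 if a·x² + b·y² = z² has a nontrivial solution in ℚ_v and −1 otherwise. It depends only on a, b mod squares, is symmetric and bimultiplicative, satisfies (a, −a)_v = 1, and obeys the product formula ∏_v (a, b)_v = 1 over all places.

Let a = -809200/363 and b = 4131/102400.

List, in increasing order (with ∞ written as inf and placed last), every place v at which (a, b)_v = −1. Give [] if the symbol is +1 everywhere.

[2, 3]

(a, b) ≡ (-21, 51) mod (ℚ^×)²; places V = {2, 3, 5, 7, 11, 17, ∞}.
(a,b)_7: α=1, u≡2; β=0, v≡2 (mod 7); (2|7)=+1, (2|7)=+1; sign (−1)^0·+1^0·+1^1 = +1.
(a,b)_3: α=-1, u≡2; β=5, v≡2 (mod 3); (2|3)=-1, (2|3)=-1; sign (−1)^1·-1^5·-1^-1 = -1.
(a,b)_11: α=-2, u≡5; β=0, v≡6 (mod 11); (5|11)=+1, (6|11)=-1; sign (−1)^0·+1^0·-1^-2 = +1.
(a,b)_5: α=2, u≡4; β=-2, v≡1 (mod 5); (4|5)=+1, (1|5)=+1; sign (−1)^0·+1^-2·+1^2 = +1.
(a,b)_17: α=2, u≡15; β=1, v≡10 (mod 17); (15|17)=+1, (10|17)=-1; sign (−1)^0·+1^1·-1^2 = +1.
(a,b)_2: α=4, β=-12; u≡3, v≡3 (mod 8); ε(u)ε(v)=1·1, αω(v)=4·1, βω(u)=-12·1; sum ≡ 1  ⇒  -1.
(a,b)_∞: sgn(-21)=−, sgn(51)=+, so +1.
(-21, 51 / ℚ) ramifies at {2, 3}: a division algebra.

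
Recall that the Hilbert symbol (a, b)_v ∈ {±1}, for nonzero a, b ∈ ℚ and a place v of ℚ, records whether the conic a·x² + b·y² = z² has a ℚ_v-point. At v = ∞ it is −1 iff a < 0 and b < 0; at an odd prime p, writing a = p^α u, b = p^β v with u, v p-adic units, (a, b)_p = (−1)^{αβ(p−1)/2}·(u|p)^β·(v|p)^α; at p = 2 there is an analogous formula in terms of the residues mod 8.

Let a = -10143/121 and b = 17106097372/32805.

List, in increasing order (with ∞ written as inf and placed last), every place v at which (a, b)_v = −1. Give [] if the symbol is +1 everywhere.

[5, 7, 23, 37]

Mod squares: a ≡ -23, b ≡ 16835. Check v ∈ {∞, 2, 3, 5, 7, 11, 13, 23, 37}.
v=23: a=23^1·(≡7), b=23^2·(≡20) mod 23; (7|23)=-1, (20|23)=-1; (−1)^{1·2·11}·(-1)^2·(-1)^1 = -1.
v=5: a=5^0·(≡2), b=5^-1·(≡2) mod 5; (2|5)=-1, (2|5)=-1; (−1)^{0·-1·2}·(-1)^-1·(-1)^0 = -1.
v=7: a=7^2·(≡5), b=7^5·(≡1) mod 7; (5|7)=-1, (1|7)=+1; (−1)^{2·5·3}·(-1)^5·(+1)^2 = -1.
v=13: a=13^0·(≡9), b=13^1·(≡11) mod 13; (9|13)=+1, (11|13)=-1; (−1)^{0·1·6}·(+1)^1·(-1)^0 = +1.
v=2: v_2(a)=0, v_2(b)=2; units ≡ 1, 3 (mod 8); ε·ε+αω+βω = 0·1+0·1+2·0 ≡ 0  ⇒  (a,b)_2 = +1.
v=11: a=11^-2·(≡10), b=11^0·(≡4) mod 11; (10|11)=-1, (4|11)=+1; (−1)^{-2·0·5}·(-1)^0·(+1)^-2 = +1.
v=3: a=3^2·(≡1), b=3^-8·(≡2) mod 3; (1|3)=+1, (2|3)=-1; (−1)^{2·-8·1}·(+1)^-8·(-1)^2 = +1.
v=∞: -23 < 0 and 16835 > 0  ⇒  (a,b)_∞ = +1.
v=37: a=37^0·(≡18), b=37^1·(≡34) mod 37; (18|37)=-1, (34|37)=+1; (−1)^{0·1·18}·(-1)^1·(+1)^0 = -1.
|Ram(-23, 16835)| = 4, even; anisotropic at {5, 7, 23, 37}.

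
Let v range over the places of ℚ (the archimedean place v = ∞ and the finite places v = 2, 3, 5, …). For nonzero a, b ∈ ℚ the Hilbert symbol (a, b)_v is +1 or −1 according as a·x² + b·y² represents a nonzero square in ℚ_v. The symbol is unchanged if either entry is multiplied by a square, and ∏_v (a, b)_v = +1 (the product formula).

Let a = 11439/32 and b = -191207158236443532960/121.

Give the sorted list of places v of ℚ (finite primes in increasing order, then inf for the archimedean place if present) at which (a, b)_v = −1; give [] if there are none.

[5, 19, 29, 41]

(a, b) ≡ (2542, -1127516810) mod (ℚ^×)²; places V = {2, 3, 5, 7, 11, 19, 23, 29, 31, 41, ∞}.
(a,b)_5: α=0, u≡2; β=1, v≡3 (mod 5); (2|5)=-1, (3|5)=-1; sign (−1)^0·-1^1·-1^0 = -1.
(a,b)_7: α=0, u≡2; β=1, v≡3 (mod 7); (2|7)=+1, (3|7)=-1; sign (−1)^0·+1^1·-1^0 = +1.
(a,b)_3: α=2, u≡1; β=8, v≡1 (mod 3); (1|3)=+1, (1|3)=+1; sign (−1)^0·+1^8·+1^2 = +1.
(a,b)_∞: sgn(2542)=+, sgn(-1127516810)=−, so +1.
(a,b)_11: α=0, u≡1; β=-2, v≡4 (mod 11); (1|11)=+1, (4|11)=+1; sign (−1)^0·+1^-2·+1^0 = +1.
(a,b)_19: α=0, u≡3; β=1, v≡8 (mod 19); (3|19)=-1, (8|19)=-1; sign (−1)^0·-1^1·-1^0 = -1.
(a,b)_2: α=-5, β=5; u≡7, v≡3 (mod 8); ε(u)ε(v)=1·1, αω(v)=-5·1, βω(u)=5·0; sum ≡ 0  ⇒  +1.
(a,b)_29: α=0, u≡14; β=1, v≡7 (mod 29); (14|29)=-1, (7|29)=+1; sign (−1)^0·-1^1·+1^0 = -1.
(a,b)_31: α=1, u≡28; β=3, v≡22 (mod 31); (28|31)=+1, (22|31)=-1; sign (−1)^1·+1^3·-1^1 = +1.
(a,b)_41: α=1, u≡10; β=3, v≡35 (mod 41); (10|41)=+1, (35|41)=-1; sign (−1)^0·+1^3·-1^1 = -1.
(a,b)_23: α=0, u≡6; β=1, v≡6 (mod 23); (6|23)=+1, (6|23)=+1; sign (−1)^0·+1^1·+1^0 = +1.
|Ram(2542, -1127516810)| = 4, even; anisotropic at {5, 19, 29, 41}.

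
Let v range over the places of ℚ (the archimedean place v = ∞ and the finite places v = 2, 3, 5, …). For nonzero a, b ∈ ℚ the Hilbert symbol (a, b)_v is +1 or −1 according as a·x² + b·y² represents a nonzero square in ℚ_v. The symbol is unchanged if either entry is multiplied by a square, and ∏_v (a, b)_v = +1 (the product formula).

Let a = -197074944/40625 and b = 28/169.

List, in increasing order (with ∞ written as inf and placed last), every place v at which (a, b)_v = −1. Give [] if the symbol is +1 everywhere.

(a, b) ≡ (-4290, 7) mod (ℚ^×)²; places V = {2, 3, 5, 7, 11, 13, ∞}.
(a,b)_∞: sgn(-4290)=−, sgn(7)=+, so +1.
(a,b)_2: α=13, β=2; u≡7, v≡7 (mod 8); ε(u)ε(v)=1·1, αω(v)=13·0, βω(u)=2·0; sum ≡ 1  ⇒  -1.
(a,b)_7: α=0, u≡1; β=1, v≡4 (mod 7); (1|7)=+1, (4|7)=+1; sign (−1)^0·+1^1·+1^0 = +1.
(a,b)_11: α=1, u≡8; β=0, v≡7 (mod 11); (8|11)=-1, (7|11)=-1; sign (−1)^0·-1^0·-1^1 = -1.
(a,b)_5: α=-5, u≡2; β=0, v≡2 (mod 5); (2|5)=-1, (2|5)=-1; sign (−1)^0·-1^0·-1^-5 = -1.
(a,b)_3: α=7, u≡1; β=0, v≡1 (mod 3); (1|3)=+1, (1|3)=+1; sign (−1)^0·+1^0·+1^7 = +1.
(a,b)_13: α=-1, u≡5; β=-2, v≡2 (mod 13); (5|13)=-1, (2|13)=-1; sign (−1)^0·-1^-2·-1^-1 = -1.
Ram(-4290, 7) = {2, 5, 11, 13}; no ℚ_2-point on the conic.

[2, 5, 11, 13]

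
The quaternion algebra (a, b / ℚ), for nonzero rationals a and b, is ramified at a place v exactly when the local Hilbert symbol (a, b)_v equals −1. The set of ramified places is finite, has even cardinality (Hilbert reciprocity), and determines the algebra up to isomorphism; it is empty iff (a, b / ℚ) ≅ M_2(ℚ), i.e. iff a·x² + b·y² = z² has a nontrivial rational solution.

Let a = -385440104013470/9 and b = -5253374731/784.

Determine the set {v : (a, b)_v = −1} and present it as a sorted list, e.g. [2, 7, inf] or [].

(a, b) ≡ (-6266030, -5466571) mod (ℚ^×)²; places V = {2, 3, 5, 7, 11, 17, 23, 29, 31, 41, ∞}.
(a,b)_3: α=-2, u≡1; β=0, v≡2 (mod 3); (1|3)=+1, (2|3)=-1; sign (−1)^0·+1^0·-1^-2 = +1.
(a,b)_29: α=1, u≡24; β=0, v≡6 (mod 29); (24|29)=+1, (6|29)=+1; sign (−1)^0·+1^0·+1^1 = +1.
(a,b)_5: α=1, u≡4; β=0, v≡1 (mod 5); (4|5)=+1, (1|5)=+1; sign (−1)^0·+1^0·+1^1 = +1.
(a,b)_7: α=0, u≡6; β=-2, v≡2 (mod 7); (6|7)=-1, (2|7)=+1; sign (−1)^0·-1^-2·+1^0 = +1.
(a,b)_31: α=3, u≡17; β=3, v≡2 (mod 31); (17|31)=-1, (2|31)=+1; sign (−1)^1·-1^3·+1^3 = +1.
(a,b)_41: α=1, u≡1; β=1, v≡20 (mod 41); (1|41)=+1, (20|41)=+1; sign (−1)^0·+1^1·+1^1 = +1.
(a,b)_23: α=2, u≡22; β=1, v≡22 (mod 23); (22|23)=-1, (22|23)=-1; sign (−1)^0·-1^1·-1^2 = -1.
(a,b)_2: α=1, β=-4; u≡1, v≡5 (mod 8); ε(u)ε(v)=0·0, αω(v)=1·1, βω(u)=-4·0; sum ≡ 1  ⇒  -1.
(a,b)_∞: sgn(-6266030)=−, sgn(-5466571)=−, so -1.
(a,b)_11: α=2, u≡2; β=1, v≡7 (mod 11); (2|11)=-1, (7|11)=-1; sign (−1)^0·-1^1·-1^2 = -1.
(a,b)_17: α=1, u≡16; β=1, v≡15 (mod 17); (16|17)=+1, (15|17)=+1; sign (−1)^0·+1^1·+1^1 = +1.
(-6266030, -5466571 / ℚ) ramifies at {2, 11, 23, ∞}: a division algebra.

[2, 11, 23, inf]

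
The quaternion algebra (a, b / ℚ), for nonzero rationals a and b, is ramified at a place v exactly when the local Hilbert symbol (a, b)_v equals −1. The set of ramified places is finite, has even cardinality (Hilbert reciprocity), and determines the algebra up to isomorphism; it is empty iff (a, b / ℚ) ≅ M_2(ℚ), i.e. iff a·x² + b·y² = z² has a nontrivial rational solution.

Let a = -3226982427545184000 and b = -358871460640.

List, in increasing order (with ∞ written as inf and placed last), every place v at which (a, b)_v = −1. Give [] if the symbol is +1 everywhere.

[7, 11, 17, inf]

Mod squares: a ≡ -935, b ≡ -13090. Check v ∈ {∞, 2, 3, 5, 7, 11, 17}.
v=3: a=3^2·(≡1), b=3^0·(≡2) mod 3; (1|3)=+1, (2|3)=-1; (−1)^{2·0·1}·(+1)^0·(-1)^2 = +1.
v=11: a=11^5·(≡1), b=11^3·(≡4) mod 11; (1|11)=+1, (4|11)=+1; (−1)^{5·3·5}·(+1)^3·(+1)^5 = -1.
v=7: a=7^2·(≡3), b=7^3·(≡6) mod 7; (3|7)=-1, (6|7)=-1; (−1)^{2·3·3}·(-1)^3·(-1)^2 = -1.
v=17: a=17^5·(≡9), b=17^3·(≡14) mod 17; (9|17)=+1, (14|17)=-1; (−1)^{5·3·8}·(+1)^3·(-1)^5 = -1.
v=5: a=5^3·(≡3), b=5^1·(≡2) mod 5; (3|5)=-1, (2|5)=-1; (−1)^{3·1·2}·(-1)^1·(-1)^3 = +1.
v=2: v_2(a)=8, v_2(b)=5; units ≡ 1, 7 (mod 8); ε·ε+αω+βω = 0·1+8·0+5·0 ≡ 0  ⇒  (a,b)_2 = +1.
v=∞: -935 < 0 and -13090 < 0  ⇒  (a,b)_∞ = -1.
|Ram(-935, -13090)| = 4, even; anisotropic at {7, 11, 17, ∞}.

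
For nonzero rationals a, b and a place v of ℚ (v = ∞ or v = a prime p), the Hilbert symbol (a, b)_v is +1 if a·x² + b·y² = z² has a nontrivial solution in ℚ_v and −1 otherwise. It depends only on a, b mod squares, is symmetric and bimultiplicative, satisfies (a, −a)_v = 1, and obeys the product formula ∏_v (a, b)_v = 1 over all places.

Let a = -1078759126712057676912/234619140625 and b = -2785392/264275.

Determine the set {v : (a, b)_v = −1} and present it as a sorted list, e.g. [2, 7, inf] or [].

(a, b) ≡ (-663, -253) mod (ℚ^×)²; places V = {2, 3, 5, 11, 13, 17, 23, 29, 31, 41, ∞}.
(a,b)_29: α=2, u≡1; β=2, v≡3 (mod 29); (1|29)=+1, (3|29)=-1; sign (−1)^0·+1^2·-1^2 = +1.
(a,b)_3: α=3, u≡1; β=2, v≡2 (mod 3); (1|3)=+1, (2|3)=-1; sign (−1)^0·+1^2·-1^3 = -1.
(a,b)_13: α=5, u≡9; β=0, v≡6 (mod 13); (9|13)=+1, (6|13)=-1; sign (−1)^0·+1^0·-1^5 = -1.
(a,b)_5: α=-12, u≡3; β=-2, v≡3 (mod 5); (3|5)=-1, (3|5)=-1; sign (−1)^0·-1^-2·-1^-12 = +1.
(a,b)_17: α=1, u≡5; β=0, v≡16 (mod 17); (5|17)=-1, (16|17)=+1; sign (−1)^0·-1^0·+1^1 = +1.
(a,b)_11: α=0, u≡7; β=-1, v≡6 (mod 11); (7|11)=-1, (6|11)=-1; sign (−1)^0·-1^-1·-1^0 = -1.
(a,b)_∞: sgn(-663)=−, sgn(-253)=−, so -1.
(a,b)_2: α=4, β=4; u≡1, v≡3 (mod 8); ε(u)ε(v)=0·1, αω(v)=4·1, βω(u)=4·0; sum ≡ 0  ⇒  +1.
(a,b)_31: α=-2, u≡1; β=-2, v≡26 (mod 31); (1|31)=+1, (26|31)=-1; sign (−1)^0·+1^-2·-1^-2 = +1.
(a,b)_23: α=4, u≡4; β=1, v≡12 (mod 23); (4|23)=+1, (12|23)=+1; sign (−1)^0·+1^1·+1^4 = +1.
(a,b)_41: α=2, u≡38; β=0, v≡35 (mod 41); (38|41)=-1, (35|41)=-1; sign (−1)^0·-1^0·-1^2 = +1.
(-663, -253 / ℚ) ramifies at {3, 11, 13, ∞}: a division algebra.

[3, 11, 13, inf]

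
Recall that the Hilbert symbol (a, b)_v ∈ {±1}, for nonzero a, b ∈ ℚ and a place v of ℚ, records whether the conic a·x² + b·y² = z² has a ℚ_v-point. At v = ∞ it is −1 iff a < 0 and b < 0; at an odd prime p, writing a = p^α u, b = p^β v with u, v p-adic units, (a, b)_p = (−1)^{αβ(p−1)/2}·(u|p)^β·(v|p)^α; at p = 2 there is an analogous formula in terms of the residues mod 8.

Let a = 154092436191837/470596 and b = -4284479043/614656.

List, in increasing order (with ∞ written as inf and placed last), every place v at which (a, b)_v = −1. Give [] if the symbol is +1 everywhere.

Mod squares: a ≡ 13, b ≡ -3. Check v ∈ {∞, 2, 3, 7, 11, 13, 17, 19}.
v=∞: 13 > 0 and -3 < 0  ⇒  (a,b)_∞ = +1.
v=17: a=17^4·(≡2), b=17^2·(≡5) mod 17; (2|17)=+1, (5|17)=-1; (−1)^{4·2·8}·(+1)^2·(-1)^4 = +1.
v=11: a=11^2·(≡2), b=11^0·(≡10) mod 11; (2|11)=-1, (10|11)=-1; (−1)^{2·0·5}·(-1)^0·(-1)^2 = +1.
v=13: a=13^1·(≡12), b=13^2·(≡1) mod 13; (12|13)=+1, (1|13)=+1; (−1)^{1·2·6}·(+1)^2·(+1)^1 = +1.
v=19: a=19^4·(≡8), b=19^2·(≡1) mod 19; (8|19)=-1, (1|19)=+1; (−1)^{4·2·9}·(-1)^2·(+1)^4 = +1.
v=3: a=3^2·(≡1), b=3^5·(≡2) mod 3; (1|3)=+1, (2|3)=-1; (−1)^{2·5·1}·(+1)^5·(-1)^2 = +1.
v=7: a=7^-6·(≡6), b=7^-4·(≡4) mod 7; (6|7)=-1, (4|7)=+1; (−1)^{-6·-4·3}·(-1)^-4·(+1)^-6 = +1.
v=2: v_2(a)=-2, v_2(b)=-8; units ≡ 5, 5 (mod 8); ε·ε+αω+βω = 0·0+-2·1+-8·1 ≡ 0  ⇒  (a,b)_2 = +1.
Ram(a, b) = ∅: the form 13·x² + -3·y² − z² is isotropic over every ℚ_v, so by Hasse–Minkowski it is isotropic over ℚ.

[]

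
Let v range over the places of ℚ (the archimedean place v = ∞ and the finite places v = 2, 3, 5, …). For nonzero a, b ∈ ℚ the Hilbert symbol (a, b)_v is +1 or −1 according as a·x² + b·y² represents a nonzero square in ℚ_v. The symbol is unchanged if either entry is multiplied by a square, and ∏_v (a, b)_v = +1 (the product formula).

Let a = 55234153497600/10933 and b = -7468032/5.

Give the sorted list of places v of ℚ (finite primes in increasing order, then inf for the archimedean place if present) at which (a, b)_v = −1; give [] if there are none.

(a, b) ≡ (2717, -36465) mod (ℚ^×)²; places V = {2, 3, 5, 7, 11, 13, 17, 19, 29, ∞}.
(a,b)_7: α=2, u≡2; β=0, v≡6 (mod 7); (2|7)=+1, (6|7)=-1; sign (−1)^0·+1^0·-1^2 = +1.
(a,b)_17: α=2, u≡14; β=1, v≡7 (mod 17); (14|17)=-1, (7|17)=-1; sign (−1)^0·-1^1·-1^2 = -1.
(a,b)_13: α=-1, u≡10; β=1, v≡9 (mod 13); (10|13)=+1, (9|13)=+1; sign (−1)^0·+1^1·+1^-1 = +1.
(a,b)_19: α=1, u≡10; β=0, v≡14 (mod 19); (10|19)=-1, (14|19)=-1; sign (−1)^0·-1^0·-1^1 = -1.
(a,b)_11: α=1, u≡9; β=1, v≡6 (mod 11); (9|11)=+1, (6|11)=-1; sign (−1)^1·+1^1·-1^1 = +1.
(a,b)_∞: sgn(2717)=+, sgn(-36465)=−, so +1.
(a,b)_2: α=10, β=10; u≡5, v≡7 (mod 8); ε(u)ε(v)=0·1, αω(v)=10·0, βω(u)=10·1; sum ≡ 0  ⇒  +1.
(a,b)_3: α=6, u≡2; β=1, v≡1 (mod 3); (2|3)=-1, (1|3)=+1; sign (−1)^0·-1^1·+1^6 = -1.
(a,b)_5: α=2, u≡3; β=-1, v≡3 (mod 5); (3|5)=-1, (3|5)=-1; sign (−1)^0·-1^-1·-1^2 = -1.
(a,b)_29: α=-2, u≡22; β=0, v≡27 (mod 29); (22|29)=+1, (27|29)=-1; sign (−1)^0·+1^0·-1^-2 = +1.
|Ram(2717, -36465)| = 4, even; anisotropic at {3, 5, 17, 19}.

[3, 5, 17, 19]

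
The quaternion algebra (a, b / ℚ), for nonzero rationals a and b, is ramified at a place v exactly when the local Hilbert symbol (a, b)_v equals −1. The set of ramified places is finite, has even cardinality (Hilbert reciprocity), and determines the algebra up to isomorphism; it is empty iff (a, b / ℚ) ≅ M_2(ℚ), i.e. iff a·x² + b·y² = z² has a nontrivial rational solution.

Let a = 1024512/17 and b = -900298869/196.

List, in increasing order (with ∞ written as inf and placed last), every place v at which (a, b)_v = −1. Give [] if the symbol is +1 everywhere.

[2, 3, 17, 19, 23, 29, 41, 43]

Mod squares: a ≡ 68034, b ≡ -3115221. Check v ∈ {∞, 2, 3, 7, 17, 19, 23, 29, 31, 41, 43}.
v=∞: 68034 > 0 and -3115221 < 0  ⇒  (a,b)_∞ = +1.
v=29: a=29^1·(≡14), b=29^0·(≡19) mod 29; (14|29)=-1, (19|29)=-1; (−1)^{1·0·14}·(-1)^0·(-1)^1 = -1.
v=2: v_2(a)=9, v_2(b)=-2; units ≡ 1, 3 (mod 8); ε·ε+αω+βω = 0·1+9·1+-2·0 ≡ 1  ⇒  (a,b)_2 = -1.
v=19: a=19^0·(≡3), b=19^1·(≡1) mod 19; (3|19)=-1, (1|19)=+1; (−1)^{0·1·9}·(-1)^1·(+1)^0 = -1.
v=31: a=31^0·(≡16), b=31^1·(≡11) mod 31; (16|31)=+1, (11|31)=-1; (−1)^{0·1·15}·(+1)^1·(-1)^0 = +1.
v=7: a=7^0·(≡2), b=7^-2·(≡5) mod 7; (2|7)=+1, (5|7)=-1; (−1)^{0·-2·3}·(+1)^-2·(-1)^0 = +1.
v=17: a=17^-1·(≡7), b=17^2·(≡7) mod 17; (7|17)=-1, (7|17)=-1; (−1)^{-1·2·8}·(-1)^2·(-1)^-1 = -1.
v=23: a=23^1·(≡5), b=23^0·(≡19) mod 23; (5|23)=-1, (19|23)=-1; (−1)^{1·0·11}·(-1)^0·(-1)^1 = -1.
v=43: a=43^0·(≡30), b=43^1·(≡39) mod 43; (30|43)=-1, (39|43)=-1; (−1)^{0·1·21}·(-1)^1·(-1)^0 = -1.
v=3: a=3^1·(≡1), b=3^1·(≡1) mod 3; (1|3)=+1, (1|3)=+1; (−1)^{1·1·1}·(+1)^1·(+1)^1 = -1.
v=41: a=41^0·(≡34), b=41^1·(≡20) mod 41; (34|41)=-1, (20|41)=+1; (−1)^{0·1·20}·(-1)^1·(+1)^0 = -1.
Ram(68034, -3115221) = {2, 3, 17, 19, 23, 29, 41, 43}; no ℚ_2-point on the conic.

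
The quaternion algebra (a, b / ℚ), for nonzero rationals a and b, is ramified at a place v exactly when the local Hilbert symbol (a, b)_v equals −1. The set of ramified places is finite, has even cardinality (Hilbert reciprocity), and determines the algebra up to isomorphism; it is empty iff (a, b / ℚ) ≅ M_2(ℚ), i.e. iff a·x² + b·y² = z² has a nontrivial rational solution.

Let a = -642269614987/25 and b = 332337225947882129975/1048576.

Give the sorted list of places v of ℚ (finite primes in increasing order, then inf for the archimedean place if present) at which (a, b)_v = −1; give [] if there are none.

(a, b) ≡ (-667, 31031) mod (ℚ^×)²; places V = {2, 5, 7, 11, 13, 23, 29, 31, ∞}.
(a,b)_31: α=2, u≡30; β=3, v≡7 (mod 31); (30|31)=-1, (7|31)=+1; sign (−1)^0·-1^3·+1^2 = -1.
(a,b)_23: α=1, u≡21; β=2, v≡9 (mod 23); (21|23)=-1, (9|23)=+1; sign (−1)^0·-1^2·+1^1 = +1.
(a,b)_5: α=-2, u≡3; β=2, v≡4 (mod 5); (3|5)=-1, (4|5)=+1; sign (−1)^0·-1^2·+1^-2 = +1.
(a,b)_11: α=2, u≡4; β=3, v≡5 (mod 11); (4|11)=+1, (5|11)=+1; sign (−1)^0·+1^3·+1^2 = +1.
(a,b)_7: α=2, u≡5; β=3, v≡4 (mod 7); (5|7)=-1, (4|7)=+1; sign (−1)^0·-1^3·+1^2 = -1.
(a,b)_2: α=0, β=-20; u≡5, v≡7 (mod 8); ε(u)ε(v)=0·1, αω(v)=0·0, βω(u)=-20·1; sum ≡ 0  ⇒  +1.
(a,b)_13: α=2, u≡9; β=3, v≡7 (mod 13); (9|13)=+1, (7|13)=-1; sign (−1)^0·+1^3·-1^2 = +1.
(a,b)_∞: sgn(-667)=−, sgn(31031)=+, so +1.
(a,b)_29: α=1, u≡13; β=2, v≡24 (mod 29); (13|29)=+1, (24|29)=+1; sign (−1)^0·+1^2·+1^1 = +1.
Ram(-667, 31031) = {7, 31}; no ℚ_7-point on the conic.

[7, 31]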